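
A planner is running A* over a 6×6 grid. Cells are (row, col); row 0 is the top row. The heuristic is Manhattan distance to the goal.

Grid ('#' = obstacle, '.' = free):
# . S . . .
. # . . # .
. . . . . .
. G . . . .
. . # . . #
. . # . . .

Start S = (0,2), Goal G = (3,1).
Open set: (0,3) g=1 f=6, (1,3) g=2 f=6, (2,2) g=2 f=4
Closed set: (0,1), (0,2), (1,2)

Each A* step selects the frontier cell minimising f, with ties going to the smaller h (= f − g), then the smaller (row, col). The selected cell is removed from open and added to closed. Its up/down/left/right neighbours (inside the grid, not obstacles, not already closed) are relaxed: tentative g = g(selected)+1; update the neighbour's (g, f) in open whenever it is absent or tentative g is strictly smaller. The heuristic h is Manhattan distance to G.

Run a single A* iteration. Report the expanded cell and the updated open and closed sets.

expanded=(2,2); open=[(0,3) g=1 f=6, (1,3) g=2 f=6, (2,1) g=3 f=4, (2,3) g=3 f=6, (3,2) g=3 f=4]; closed=[(0,1), (0,2), (1,2), (2,2)]

step 1: expand (2,2) (f=4, h=2) → closed; open now [(0,3) g=1 f=6, (1,3) g=2 f=6, (2,1) g=3 f=4, (2,3) g=3 f=6, (3,2) g=3 f=4]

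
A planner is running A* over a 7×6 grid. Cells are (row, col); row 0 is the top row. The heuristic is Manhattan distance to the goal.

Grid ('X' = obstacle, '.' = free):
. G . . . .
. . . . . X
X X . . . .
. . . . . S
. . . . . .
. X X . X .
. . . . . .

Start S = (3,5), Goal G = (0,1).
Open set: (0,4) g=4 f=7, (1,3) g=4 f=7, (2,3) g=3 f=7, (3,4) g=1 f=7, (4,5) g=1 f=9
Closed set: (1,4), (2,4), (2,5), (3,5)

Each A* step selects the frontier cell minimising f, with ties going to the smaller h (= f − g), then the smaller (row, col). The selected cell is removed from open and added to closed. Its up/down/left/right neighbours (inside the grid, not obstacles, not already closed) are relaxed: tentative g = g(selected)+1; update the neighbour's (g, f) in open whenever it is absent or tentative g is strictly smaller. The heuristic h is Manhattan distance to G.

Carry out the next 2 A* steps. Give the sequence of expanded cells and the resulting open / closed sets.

order=[(0,4) → (0,3)]; open=[(0,2) g=6 f=7, (0,5) g=5 f=9, (1,3) g=4 f=7, (2,3) g=3 f=7, (3,4) g=1 f=7, (4,5) g=1 f=9]; closed=[(0,3), (0,4), (1,4), (2,4), (2,5), (3,5)]

step 1: expand (0,4) (f=7, h=3) → closed; open now [(0,3) g=5 f=7, (0,5) g=5 f=9, (1,3) g=4 f=7, (2,3) g=3 f=7, (3,4) g=1 f=7, (4,5) g=1 f=9]
step 2: expand (0,3) (f=7, h=2) → closed; open now [(0,2) g=6 f=7, (0,5) g=5 f=9, (1,3) g=4 f=7, (2,3) g=3 f=7, (3,4) g=1 f=7, (4,5) g=1 f=9]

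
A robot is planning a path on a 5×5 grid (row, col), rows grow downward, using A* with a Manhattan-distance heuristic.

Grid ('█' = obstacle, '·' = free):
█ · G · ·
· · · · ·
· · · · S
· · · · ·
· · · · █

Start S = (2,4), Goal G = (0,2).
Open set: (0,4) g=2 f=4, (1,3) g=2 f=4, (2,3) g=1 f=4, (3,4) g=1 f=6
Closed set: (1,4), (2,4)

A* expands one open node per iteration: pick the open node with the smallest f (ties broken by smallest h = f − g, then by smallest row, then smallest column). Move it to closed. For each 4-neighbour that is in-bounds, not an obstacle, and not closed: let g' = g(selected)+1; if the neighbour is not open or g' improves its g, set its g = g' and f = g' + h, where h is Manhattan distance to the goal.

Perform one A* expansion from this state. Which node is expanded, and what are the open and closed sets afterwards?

step 1: expand (0,4) (f=4, h=2) → closed; open now [(0,3) g=3 f=4, (1,3) g=2 f=4, (2,3) g=1 f=4, (3,4) g=1 f=6]

expanded=(0,4); open=[(0,3) g=3 f=4, (1,3) g=2 f=4, (2,3) g=1 f=4, (3,4) g=1 f=6]; closed=[(0,4), (1,4), (2,4)]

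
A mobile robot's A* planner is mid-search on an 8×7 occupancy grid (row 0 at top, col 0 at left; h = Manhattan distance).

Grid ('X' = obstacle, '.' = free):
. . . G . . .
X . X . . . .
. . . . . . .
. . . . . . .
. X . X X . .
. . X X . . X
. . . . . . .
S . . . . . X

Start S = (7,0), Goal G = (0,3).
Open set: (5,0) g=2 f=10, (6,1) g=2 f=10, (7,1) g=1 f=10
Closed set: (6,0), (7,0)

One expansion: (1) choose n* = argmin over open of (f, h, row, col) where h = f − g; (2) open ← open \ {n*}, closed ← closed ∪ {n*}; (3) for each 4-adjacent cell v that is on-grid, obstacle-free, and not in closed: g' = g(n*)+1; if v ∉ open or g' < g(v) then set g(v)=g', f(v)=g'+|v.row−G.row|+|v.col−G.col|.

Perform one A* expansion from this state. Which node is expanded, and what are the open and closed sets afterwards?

step 1: expand (5,0) (f=10, h=8) → closed; open now [(4,0) g=3 f=10, (5,1) g=3 f=10, (6,1) g=2 f=10, (7,1) g=1 f=10]

expanded=(5,0); open=[(4,0) g=3 f=10, (5,1) g=3 f=10, (6,1) g=2 f=10, (7,1) g=1 f=10]; closed=[(5,0), (6,0), (7,0)]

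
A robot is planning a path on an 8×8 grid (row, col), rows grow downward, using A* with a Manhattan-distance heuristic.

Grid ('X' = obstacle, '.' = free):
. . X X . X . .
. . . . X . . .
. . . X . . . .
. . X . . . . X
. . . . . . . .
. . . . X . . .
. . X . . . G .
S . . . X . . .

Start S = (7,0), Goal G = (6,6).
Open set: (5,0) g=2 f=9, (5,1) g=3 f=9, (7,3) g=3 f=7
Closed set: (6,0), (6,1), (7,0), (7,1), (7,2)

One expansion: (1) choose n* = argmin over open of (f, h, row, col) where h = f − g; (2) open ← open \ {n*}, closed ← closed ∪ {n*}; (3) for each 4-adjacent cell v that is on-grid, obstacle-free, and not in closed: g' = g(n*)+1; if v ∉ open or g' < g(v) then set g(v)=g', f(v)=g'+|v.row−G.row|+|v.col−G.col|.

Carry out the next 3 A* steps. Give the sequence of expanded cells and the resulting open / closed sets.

order=[(7,3) → (6,3) → (6,4)]; open=[(5,0) g=2 f=9, (5,1) g=3 f=9, (5,3) g=5 f=9, (6,5) g=6 f=7]; closed=[(6,0), (6,1), (6,3), (6,4), (7,0), (7,1), (7,2), (7,3)]

step 1: expand (7,3) (f=7, h=4) → closed; open now [(5,0) g=2 f=9, (5,1) g=3 f=9, (6,3) g=4 f=7]
step 2: expand (6,3) (f=7, h=3) → closed; open now [(5,0) g=2 f=9, (5,1) g=3 f=9, (5,3) g=5 f=9, (6,4) g=5 f=7]
step 3: expand (6,4) (f=7, h=2) → closed; open now [(5,0) g=2 f=9, (5,1) g=3 f=9, (5,3) g=5 f=9, (6,5) g=6 f=7]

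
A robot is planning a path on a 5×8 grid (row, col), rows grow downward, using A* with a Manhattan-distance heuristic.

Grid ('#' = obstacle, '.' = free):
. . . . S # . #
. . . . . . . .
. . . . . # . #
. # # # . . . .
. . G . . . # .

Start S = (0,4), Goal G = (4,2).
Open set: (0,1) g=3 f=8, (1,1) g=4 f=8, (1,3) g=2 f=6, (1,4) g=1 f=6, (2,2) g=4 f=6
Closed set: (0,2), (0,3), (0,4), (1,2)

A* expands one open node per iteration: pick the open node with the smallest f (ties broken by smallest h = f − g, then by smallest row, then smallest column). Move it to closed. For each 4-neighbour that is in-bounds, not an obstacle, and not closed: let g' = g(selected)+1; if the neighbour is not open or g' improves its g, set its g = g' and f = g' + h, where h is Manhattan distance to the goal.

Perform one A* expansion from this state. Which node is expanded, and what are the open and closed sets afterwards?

expanded=(2,2); open=[(0,1) g=3 f=8, (1,1) g=4 f=8, (1,3) g=2 f=6, (1,4) g=1 f=6, (2,1) g=5 f=8, (2,3) g=5 f=8]; closed=[(0,2), (0,3), (0,4), (1,2), (2,2)]

step 1: expand (2,2) (f=6, h=2) → closed; open now [(0,1) g=3 f=8, (1,1) g=4 f=8, (1,3) g=2 f=6, (1,4) g=1 f=6, (2,1) g=5 f=8, (2,3) g=5 f=8]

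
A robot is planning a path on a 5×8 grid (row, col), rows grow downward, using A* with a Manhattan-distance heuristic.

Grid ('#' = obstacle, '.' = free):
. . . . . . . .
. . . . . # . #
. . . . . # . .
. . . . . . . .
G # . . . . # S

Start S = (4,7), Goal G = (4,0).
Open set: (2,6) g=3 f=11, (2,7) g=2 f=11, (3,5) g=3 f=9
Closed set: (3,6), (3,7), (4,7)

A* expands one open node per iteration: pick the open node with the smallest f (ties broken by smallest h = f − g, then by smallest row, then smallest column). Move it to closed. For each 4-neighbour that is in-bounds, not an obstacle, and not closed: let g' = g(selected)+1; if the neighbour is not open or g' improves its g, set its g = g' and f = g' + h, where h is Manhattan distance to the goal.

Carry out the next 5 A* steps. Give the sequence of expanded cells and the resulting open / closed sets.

order=[(3,5) → (3,4) → (3,3) → (3,2) → (3,1)]; open=[(2,1) g=8 f=11, (2,2) g=7 f=11, (2,3) g=6 f=11, (2,4) g=5 f=11, (2,6) g=3 f=11, (2,7) g=2 f=11, (3,0) g=8 f=9, (4,2) g=7 f=9, (4,3) g=6 f=9, (4,4) g=5 f=9, (4,5) g=4 f=9]; closed=[(3,1), (3,2), (3,3), (3,4), (3,5), (3,6), (3,7), (4,7)]

step 1: expand (3,5) (f=9, h=6) → closed; open now [(2,6) g=3 f=11, (2,7) g=2 f=11, (3,4) g=4 f=9, (4,5) g=4 f=9]
step 2: expand (3,4) (f=9, h=5) → closed; open now [(2,4) g=5 f=11, (2,6) g=3 f=11, (2,7) g=2 f=11, (3,3) g=5 f=9, (4,4) g=5 f=9, (4,5) g=4 f=9]
step 3: expand (3,3) (f=9, h=4) → closed; open now [(2,3) g=6 f=11, (2,4) g=5 f=11, (2,6) g=3 f=11, (2,7) g=2 f=11, (3,2) g=6 f=9, (4,3) g=6 f=9, (4,4) g=5 f=9, (4,5) g=4 f=9]
step 4: expand (3,2) (f=9, h=3) → closed; open now [(2,2) g=7 f=11, (2,3) g=6 f=11, (2,4) g=5 f=11, (2,6) g=3 f=11, (2,7) g=2 f=11, (3,1) g=7 f=9, (4,2) g=7 f=9, (4,3) g=6 f=9, (4,4) g=5 f=9, (4,5) g=4 f=9]
step 5: expand (3,1) (f=9, h=2) → closed; open now [(2,1) g=8 f=11, (2,2) g=7 f=11, (2,3) g=6 f=11, (2,4) g=5 f=11, (2,6) g=3 f=11, (2,7) g=2 f=11, (3,0) g=8 f=9, (4,2) g=7 f=9, (4,3) g=6 f=9, (4,4) g=5 f=9, (4,5) g=4 f=9]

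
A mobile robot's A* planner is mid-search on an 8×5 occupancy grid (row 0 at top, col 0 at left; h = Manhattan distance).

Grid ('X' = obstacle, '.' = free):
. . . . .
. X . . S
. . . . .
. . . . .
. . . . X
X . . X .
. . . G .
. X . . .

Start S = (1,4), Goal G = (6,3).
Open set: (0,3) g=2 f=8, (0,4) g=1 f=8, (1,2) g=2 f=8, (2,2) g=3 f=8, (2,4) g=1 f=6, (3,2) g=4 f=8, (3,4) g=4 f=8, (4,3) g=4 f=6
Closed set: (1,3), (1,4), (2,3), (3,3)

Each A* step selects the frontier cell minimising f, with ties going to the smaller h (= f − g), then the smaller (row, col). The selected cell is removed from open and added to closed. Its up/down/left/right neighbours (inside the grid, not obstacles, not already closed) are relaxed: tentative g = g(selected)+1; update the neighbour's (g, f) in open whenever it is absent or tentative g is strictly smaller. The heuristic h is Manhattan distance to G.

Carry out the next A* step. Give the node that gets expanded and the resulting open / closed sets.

expanded=(4,3); open=[(0,3) g=2 f=8, (0,4) g=1 f=8, (1,2) g=2 f=8, (2,2) g=3 f=8, (2,4) g=1 f=6, (3,2) g=4 f=8, (3,4) g=4 f=8, (4,2) g=5 f=8]; closed=[(1,3), (1,4), (2,3), (3,3), (4,3)]

step 1: expand (4,3) (f=6, h=2) → closed; open now [(0,3) g=2 f=8, (0,4) g=1 f=8, (1,2) g=2 f=8, (2,2) g=3 f=8, (2,4) g=1 f=6, (3,2) g=4 f=8, (3,4) g=4 f=8, (4,2) g=5 f=8]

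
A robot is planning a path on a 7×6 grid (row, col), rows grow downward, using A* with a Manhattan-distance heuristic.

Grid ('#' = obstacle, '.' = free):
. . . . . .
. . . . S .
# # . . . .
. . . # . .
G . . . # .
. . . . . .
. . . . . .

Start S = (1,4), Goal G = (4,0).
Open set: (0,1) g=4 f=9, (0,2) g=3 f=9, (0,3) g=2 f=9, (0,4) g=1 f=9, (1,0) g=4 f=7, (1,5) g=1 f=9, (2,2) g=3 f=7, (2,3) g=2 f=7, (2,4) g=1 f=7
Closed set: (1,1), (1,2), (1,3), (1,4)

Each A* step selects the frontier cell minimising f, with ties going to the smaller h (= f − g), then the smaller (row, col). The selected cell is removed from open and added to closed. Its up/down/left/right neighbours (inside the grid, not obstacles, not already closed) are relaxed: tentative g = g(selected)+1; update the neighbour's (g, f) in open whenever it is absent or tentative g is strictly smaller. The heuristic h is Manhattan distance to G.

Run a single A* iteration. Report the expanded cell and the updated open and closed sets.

expanded=(1,0); open=[(0,0) g=5 f=9, (0,1) g=4 f=9, (0,2) g=3 f=9, (0,3) g=2 f=9, (0,4) g=1 f=9, (1,5) g=1 f=9, (2,2) g=3 f=7, (2,3) g=2 f=7, (2,4) g=1 f=7]; closed=[(1,0), (1,1), (1,2), (1,3), (1,4)]

step 1: expand (1,0) (f=7, h=3) → closed; open now [(0,0) g=5 f=9, (0,1) g=4 f=9, (0,2) g=3 f=9, (0,3) g=2 f=9, (0,4) g=1 f=9, (1,5) g=1 f=9, (2,2) g=3 f=7, (2,3) g=2 f=7, (2,4) g=1 f=7]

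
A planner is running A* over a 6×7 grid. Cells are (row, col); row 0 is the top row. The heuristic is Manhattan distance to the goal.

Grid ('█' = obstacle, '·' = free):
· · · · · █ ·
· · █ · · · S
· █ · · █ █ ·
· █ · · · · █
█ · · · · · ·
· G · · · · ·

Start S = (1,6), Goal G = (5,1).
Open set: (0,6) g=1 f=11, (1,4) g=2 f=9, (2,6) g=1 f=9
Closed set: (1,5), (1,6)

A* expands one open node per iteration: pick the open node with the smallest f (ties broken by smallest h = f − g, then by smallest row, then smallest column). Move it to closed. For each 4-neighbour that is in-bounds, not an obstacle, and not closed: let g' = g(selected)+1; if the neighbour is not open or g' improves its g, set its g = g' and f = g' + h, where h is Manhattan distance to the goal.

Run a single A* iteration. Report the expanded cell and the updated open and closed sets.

step 1: expand (1,4) (f=9, h=7) → closed; open now [(0,4) g=3 f=11, (0,6) g=1 f=11, (1,3) g=3 f=9, (2,6) g=1 f=9]

expanded=(1,4); open=[(0,4) g=3 f=11, (0,6) g=1 f=11, (1,3) g=3 f=9, (2,6) g=1 f=9]; closed=[(1,4), (1,5), (1,6)]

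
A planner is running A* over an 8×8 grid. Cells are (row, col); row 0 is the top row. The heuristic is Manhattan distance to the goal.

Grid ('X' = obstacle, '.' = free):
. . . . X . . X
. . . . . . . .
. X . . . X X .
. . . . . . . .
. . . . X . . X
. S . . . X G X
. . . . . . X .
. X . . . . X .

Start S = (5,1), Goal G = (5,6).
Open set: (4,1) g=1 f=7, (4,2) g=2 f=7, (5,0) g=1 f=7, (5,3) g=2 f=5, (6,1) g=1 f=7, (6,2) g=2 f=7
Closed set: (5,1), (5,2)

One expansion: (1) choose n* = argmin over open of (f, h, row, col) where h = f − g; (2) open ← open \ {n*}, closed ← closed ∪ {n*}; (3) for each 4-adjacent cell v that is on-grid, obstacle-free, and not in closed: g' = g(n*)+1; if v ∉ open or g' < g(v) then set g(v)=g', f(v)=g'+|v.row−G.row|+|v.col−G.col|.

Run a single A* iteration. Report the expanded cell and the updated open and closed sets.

expanded=(5,3); open=[(4,1) g=1 f=7, (4,2) g=2 f=7, (4,3) g=3 f=7, (5,0) g=1 f=7, (5,4) g=3 f=5, (6,1) g=1 f=7, (6,2) g=2 f=7, (6,3) g=3 f=7]; closed=[(5,1), (5,2), (5,3)]

step 1: expand (5,3) (f=5, h=3) → closed; open now [(4,1) g=1 f=7, (4,2) g=2 f=7, (4,3) g=3 f=7, (5,0) g=1 f=7, (5,4) g=3 f=5, (6,1) g=1 f=7, (6,2) g=2 f=7, (6,3) g=3 f=7]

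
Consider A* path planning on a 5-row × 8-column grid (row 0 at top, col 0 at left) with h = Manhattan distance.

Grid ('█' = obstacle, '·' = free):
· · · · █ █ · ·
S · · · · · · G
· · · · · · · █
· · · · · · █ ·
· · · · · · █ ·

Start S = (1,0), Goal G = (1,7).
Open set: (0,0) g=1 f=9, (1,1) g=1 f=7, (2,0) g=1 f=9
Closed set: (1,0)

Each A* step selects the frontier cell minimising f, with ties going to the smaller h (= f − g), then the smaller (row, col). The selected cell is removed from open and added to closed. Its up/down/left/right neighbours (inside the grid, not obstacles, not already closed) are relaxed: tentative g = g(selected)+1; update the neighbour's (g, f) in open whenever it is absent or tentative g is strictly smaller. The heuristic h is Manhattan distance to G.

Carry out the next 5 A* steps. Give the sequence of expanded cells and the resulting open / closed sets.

step 1: expand (1,1) (f=7, h=6) → closed; open now [(0,0) g=1 f=9, (0,1) g=2 f=9, (1,2) g=2 f=7, (2,0) g=1 f=9, (2,1) g=2 f=9]
step 2: expand (1,2) (f=7, h=5) → closed; open now [(0,0) g=1 f=9, (0,1) g=2 f=9, (0,2) g=3 f=9, (1,3) g=3 f=7, (2,0) g=1 f=9, (2,1) g=2 f=9, (2,2) g=3 f=9]
step 3: expand (1,3) (f=7, h=4) → closed; open now [(0,0) g=1 f=9, (0,1) g=2 f=9, (0,2) g=3 f=9, (0,3) g=4 f=9, (1,4) g=4 f=7, (2,0) g=1 f=9, (2,1) g=2 f=9, (2,2) g=3 f=9, (2,3) g=4 f=9]
step 4: expand (1,4) (f=7, h=3) → closed; open now [(0,0) g=1 f=9, (0,1) g=2 f=9, (0,2) g=3 f=9, (0,3) g=4 f=9, (1,5) g=5 f=7, (2,0) g=1 f=9, (2,1) g=2 f=9, (2,2) g=3 f=9, (2,3) g=4 f=9, (2,4) g=5 f=9]
step 5: expand (1,5) (f=7, h=2) → closed; open now [(0,0) g=1 f=9, (0,1) g=2 f=9, (0,2) g=3 f=9, (0,3) g=4 f=9, (1,6) g=6 f=7, (2,0) g=1 f=9, (2,1) g=2 f=9, (2,2) g=3 f=9, (2,3) g=4 f=9, (2,4) g=5 f=9, (2,5) g=6 f=9]

order=[(1,1) → (1,2) → (1,3) → (1,4) → (1,5)]; open=[(0,0) g=1 f=9, (0,1) g=2 f=9, (0,2) g=3 f=9, (0,3) g=4 f=9, (1,6) g=6 f=7, (2,0) g=1 f=9, (2,1) g=2 f=9, (2,2) g=3 f=9, (2,3) g=4 f=9, (2,4) g=5 f=9, (2,5) g=6 f=9]; closed=[(1,0), (1,1), (1,2), (1,3), (1,4), (1,5)]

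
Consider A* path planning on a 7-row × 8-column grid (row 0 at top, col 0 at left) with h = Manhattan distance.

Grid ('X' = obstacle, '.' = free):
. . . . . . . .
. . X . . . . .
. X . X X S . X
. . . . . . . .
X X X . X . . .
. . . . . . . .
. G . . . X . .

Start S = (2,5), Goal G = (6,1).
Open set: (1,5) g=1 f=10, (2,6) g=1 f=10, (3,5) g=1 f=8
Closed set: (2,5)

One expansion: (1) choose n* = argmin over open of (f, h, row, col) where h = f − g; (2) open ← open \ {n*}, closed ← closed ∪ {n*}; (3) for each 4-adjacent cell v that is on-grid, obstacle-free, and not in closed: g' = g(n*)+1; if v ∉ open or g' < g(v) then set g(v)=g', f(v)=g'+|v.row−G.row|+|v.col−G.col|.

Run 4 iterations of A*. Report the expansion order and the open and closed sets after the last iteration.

step 1: expand (3,5) (f=8, h=7) → closed; open now [(1,5) g=1 f=10, (2,6) g=1 f=10, (3,4) g=2 f=8, (3,6) g=2 f=10, (4,5) g=2 f=8]
step 2: expand (3,4) (f=8, h=6) → closed; open now [(1,5) g=1 f=10, (2,6) g=1 f=10, (3,3) g=3 f=8, (3,6) g=2 f=10, (4,5) g=2 f=8]
step 3: expand (3,3) (f=8, h=5) → closed; open now [(1,5) g=1 f=10, (2,6) g=1 f=10, (3,2) g=4 f=8, (3,6) g=2 f=10, (4,3) g=4 f=8, (4,5) g=2 f=8]
step 4: expand (3,2) (f=8, h=4) → closed; open now [(1,5) g=1 f=10, (2,2) g=5 f=10, (2,6) g=1 f=10, (3,1) g=5 f=8, (3,6) g=2 f=10, (4,3) g=4 f=8, (4,5) g=2 f=8]

order=[(3,5) → (3,4) → (3,3) → (3,2)]; open=[(1,5) g=1 f=10, (2,2) g=5 f=10, (2,6) g=1 f=10, (3,1) g=5 f=8, (3,6) g=2 f=10, (4,3) g=4 f=8, (4,5) g=2 f=8]; closed=[(2,5), (3,2), (3,3), (3,4), (3,5)]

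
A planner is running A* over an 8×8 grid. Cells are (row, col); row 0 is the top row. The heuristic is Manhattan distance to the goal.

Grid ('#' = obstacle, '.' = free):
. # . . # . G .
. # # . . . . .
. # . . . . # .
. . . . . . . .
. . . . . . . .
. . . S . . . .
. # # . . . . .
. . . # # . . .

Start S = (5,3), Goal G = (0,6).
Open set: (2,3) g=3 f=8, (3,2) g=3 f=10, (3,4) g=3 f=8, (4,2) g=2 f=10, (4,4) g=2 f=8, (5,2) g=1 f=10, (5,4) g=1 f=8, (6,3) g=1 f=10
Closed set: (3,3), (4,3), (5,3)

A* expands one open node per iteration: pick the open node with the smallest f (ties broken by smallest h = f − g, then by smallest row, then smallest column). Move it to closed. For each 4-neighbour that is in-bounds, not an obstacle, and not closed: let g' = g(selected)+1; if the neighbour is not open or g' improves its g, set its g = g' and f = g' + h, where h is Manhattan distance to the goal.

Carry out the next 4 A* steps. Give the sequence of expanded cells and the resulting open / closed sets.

step 1: expand (2,3) (f=8, h=5) → closed; open now [(1,3) g=4 f=8, (2,2) g=4 f=10, (2,4) g=4 f=8, (3,2) g=3 f=10, (3,4) g=3 f=8, (4,2) g=2 f=10, (4,4) g=2 f=8, (5,2) g=1 f=10, (5,4) g=1 f=8, (6,3) g=1 f=10]
step 2: expand (1,3) (f=8, h=4) → closed; open now [(0,3) g=5 f=8, (1,4) g=5 f=8, (2,2) g=4 f=10, (2,4) g=4 f=8, (3,2) g=3 f=10, (3,4) g=3 f=8, (4,2) g=2 f=10, (4,4) g=2 f=8, (5,2) g=1 f=10, (5,4) g=1 f=8, (6,3) g=1 f=10]
step 3: expand (0,3) (f=8, h=3) → closed; open now [(0,2) g=6 f=10, (1,4) g=5 f=8, (2,2) g=4 f=10, (2,4) g=4 f=8, (3,2) g=3 f=10, (3,4) g=3 f=8, (4,2) g=2 f=10, (4,4) g=2 f=8, (5,2) g=1 f=10, (5,4) g=1 f=8, (6,3) g=1 f=10]
step 4: expand (1,4) (f=8, h=3) → closed; open now [(0,2) g=6 f=10, (1,5) g=6 f=8, (2,2) g=4 f=10, (2,4) g=4 f=8, (3,2) g=3 f=10, (3,4) g=3 f=8, (4,2) g=2 f=10, (4,4) g=2 f=8, (5,2) g=1 f=10, (5,4) g=1 f=8, (6,3) g=1 f=10]

order=[(2,3) → (1,3) → (0,3) → (1,4)]; open=[(0,2) g=6 f=10, (1,5) g=6 f=8, (2,2) g=4 f=10, (2,4) g=4 f=8, (3,2) g=3 f=10, (3,4) g=3 f=8, (4,2) g=2 f=10, (4,4) g=2 f=8, (5,2) g=1 f=10, (5,4) g=1 f=8, (6,3) g=1 f=10]; closed=[(0,3), (1,3), (1,4), (2,3), (3,3), (4,3), (5,3)]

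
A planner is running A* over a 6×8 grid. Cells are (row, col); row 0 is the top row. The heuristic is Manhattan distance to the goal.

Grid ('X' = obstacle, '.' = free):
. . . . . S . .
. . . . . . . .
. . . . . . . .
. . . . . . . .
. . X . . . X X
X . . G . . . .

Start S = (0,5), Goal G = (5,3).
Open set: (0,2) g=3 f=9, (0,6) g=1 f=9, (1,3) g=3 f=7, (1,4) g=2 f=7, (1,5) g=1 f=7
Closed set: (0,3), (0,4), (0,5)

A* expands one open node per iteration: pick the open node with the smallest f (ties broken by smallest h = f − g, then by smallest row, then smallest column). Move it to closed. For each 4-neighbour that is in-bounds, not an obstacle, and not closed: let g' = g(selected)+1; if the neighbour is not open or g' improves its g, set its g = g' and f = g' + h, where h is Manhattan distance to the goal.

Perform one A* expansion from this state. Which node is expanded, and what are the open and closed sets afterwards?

expanded=(1,3); open=[(0,2) g=3 f=9, (0,6) g=1 f=9, (1,2) g=4 f=9, (1,4) g=2 f=7, (1,5) g=1 f=7, (2,3) g=4 f=7]; closed=[(0,3), (0,4), (0,5), (1,3)]

step 1: expand (1,3) (f=7, h=4) → closed; open now [(0,2) g=3 f=9, (0,6) g=1 f=9, (1,2) g=4 f=9, (1,4) g=2 f=7, (1,5) g=1 f=7, (2,3) g=4 f=7]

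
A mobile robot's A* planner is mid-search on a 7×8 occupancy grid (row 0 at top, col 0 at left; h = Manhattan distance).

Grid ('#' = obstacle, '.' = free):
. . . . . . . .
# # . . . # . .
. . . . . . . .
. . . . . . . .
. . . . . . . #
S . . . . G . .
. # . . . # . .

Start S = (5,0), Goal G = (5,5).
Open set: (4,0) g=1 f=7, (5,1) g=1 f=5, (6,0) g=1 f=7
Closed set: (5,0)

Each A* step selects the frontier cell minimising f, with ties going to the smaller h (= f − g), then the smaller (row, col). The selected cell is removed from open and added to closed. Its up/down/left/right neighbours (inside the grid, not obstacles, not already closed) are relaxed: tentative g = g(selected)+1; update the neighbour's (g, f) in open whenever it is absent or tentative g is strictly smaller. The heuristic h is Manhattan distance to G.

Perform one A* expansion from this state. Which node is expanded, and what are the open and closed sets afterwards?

expanded=(5,1); open=[(4,0) g=1 f=7, (4,1) g=2 f=7, (5,2) g=2 f=5, (6,0) g=1 f=7]; closed=[(5,0), (5,1)]

step 1: expand (5,1) (f=5, h=4) → closed; open now [(4,0) g=1 f=7, (4,1) g=2 f=7, (5,2) g=2 f=5, (6,0) g=1 f=7]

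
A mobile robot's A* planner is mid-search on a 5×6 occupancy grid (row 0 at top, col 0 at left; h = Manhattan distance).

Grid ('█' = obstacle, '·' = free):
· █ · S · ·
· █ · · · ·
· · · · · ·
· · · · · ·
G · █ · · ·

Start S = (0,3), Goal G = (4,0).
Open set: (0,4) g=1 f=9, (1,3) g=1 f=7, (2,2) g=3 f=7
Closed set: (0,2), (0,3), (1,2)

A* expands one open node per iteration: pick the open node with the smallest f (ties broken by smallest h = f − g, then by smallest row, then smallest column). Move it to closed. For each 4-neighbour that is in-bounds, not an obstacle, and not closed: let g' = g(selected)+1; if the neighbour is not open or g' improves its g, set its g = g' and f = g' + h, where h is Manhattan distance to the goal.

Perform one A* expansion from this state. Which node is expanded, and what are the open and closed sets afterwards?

expanded=(2,2); open=[(0,4) g=1 f=9, (1,3) g=1 f=7, (2,1) g=4 f=7, (2,3) g=4 f=9, (3,2) g=4 f=7]; closed=[(0,2), (0,3), (1,2), (2,2)]

step 1: expand (2,2) (f=7, h=4) → closed; open now [(0,4) g=1 f=9, (1,3) g=1 f=7, (2,1) g=4 f=7, (2,3) g=4 f=9, (3,2) g=4 f=7]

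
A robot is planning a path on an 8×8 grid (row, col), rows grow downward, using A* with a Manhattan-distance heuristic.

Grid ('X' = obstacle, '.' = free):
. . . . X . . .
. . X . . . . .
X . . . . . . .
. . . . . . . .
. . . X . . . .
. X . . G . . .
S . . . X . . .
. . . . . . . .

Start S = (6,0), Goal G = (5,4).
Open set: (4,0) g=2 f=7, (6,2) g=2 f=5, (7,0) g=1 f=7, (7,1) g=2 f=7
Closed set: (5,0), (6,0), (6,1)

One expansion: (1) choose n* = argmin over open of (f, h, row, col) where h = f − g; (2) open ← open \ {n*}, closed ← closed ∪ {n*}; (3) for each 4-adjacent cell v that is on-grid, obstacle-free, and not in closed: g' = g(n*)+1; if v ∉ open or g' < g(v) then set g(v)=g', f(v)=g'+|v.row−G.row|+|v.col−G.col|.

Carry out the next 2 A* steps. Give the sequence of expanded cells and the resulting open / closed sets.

step 1: expand (6,2) (f=5, h=3) → closed; open now [(4,0) g=2 f=7, (5,2) g=3 f=5, (6,3) g=3 f=5, (7,0) g=1 f=7, (7,1) g=2 f=7, (7,2) g=3 f=7]
step 2: expand (5,2) (f=5, h=2) → closed; open now [(4,0) g=2 f=7, (4,2) g=4 f=7, (5,3) g=4 f=5, (6,3) g=3 f=5, (7,0) g=1 f=7, (7,1) g=2 f=7, (7,2) g=3 f=7]

order=[(6,2) → (5,2)]; open=[(4,0) g=2 f=7, (4,2) g=4 f=7, (5,3) g=4 f=5, (6,3) g=3 f=5, (7,0) g=1 f=7, (7,1) g=2 f=7, (7,2) g=3 f=7]; closed=[(5,0), (5,2), (6,0), (6,1), (6,2)]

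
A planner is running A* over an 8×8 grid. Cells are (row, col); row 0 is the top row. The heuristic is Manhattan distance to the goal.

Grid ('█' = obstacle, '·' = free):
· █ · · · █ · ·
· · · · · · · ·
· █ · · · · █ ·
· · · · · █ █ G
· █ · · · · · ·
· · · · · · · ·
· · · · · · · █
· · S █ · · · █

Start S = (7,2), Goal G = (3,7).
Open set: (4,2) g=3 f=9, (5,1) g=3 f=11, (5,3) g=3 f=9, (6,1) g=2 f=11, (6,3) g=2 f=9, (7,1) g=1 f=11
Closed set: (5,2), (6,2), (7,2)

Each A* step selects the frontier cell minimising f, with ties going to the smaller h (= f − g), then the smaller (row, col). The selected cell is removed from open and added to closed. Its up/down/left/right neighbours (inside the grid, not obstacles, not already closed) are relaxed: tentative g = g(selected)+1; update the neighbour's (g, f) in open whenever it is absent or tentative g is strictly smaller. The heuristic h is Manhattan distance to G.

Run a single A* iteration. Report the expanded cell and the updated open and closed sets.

expanded=(4,2); open=[(3,2) g=4 f=9, (4,3) g=4 f=9, (5,1) g=3 f=11, (5,3) g=3 f=9, (6,1) g=2 f=11, (6,3) g=2 f=9, (7,1) g=1 f=11]; closed=[(4,2), (5,2), (6,2), (7,2)]

step 1: expand (4,2) (f=9, h=6) → closed; open now [(3,2) g=4 f=9, (4,3) g=4 f=9, (5,1) g=3 f=11, (5,3) g=3 f=9, (6,1) g=2 f=11, (6,3) g=2 f=9, (7,1) g=1 f=11]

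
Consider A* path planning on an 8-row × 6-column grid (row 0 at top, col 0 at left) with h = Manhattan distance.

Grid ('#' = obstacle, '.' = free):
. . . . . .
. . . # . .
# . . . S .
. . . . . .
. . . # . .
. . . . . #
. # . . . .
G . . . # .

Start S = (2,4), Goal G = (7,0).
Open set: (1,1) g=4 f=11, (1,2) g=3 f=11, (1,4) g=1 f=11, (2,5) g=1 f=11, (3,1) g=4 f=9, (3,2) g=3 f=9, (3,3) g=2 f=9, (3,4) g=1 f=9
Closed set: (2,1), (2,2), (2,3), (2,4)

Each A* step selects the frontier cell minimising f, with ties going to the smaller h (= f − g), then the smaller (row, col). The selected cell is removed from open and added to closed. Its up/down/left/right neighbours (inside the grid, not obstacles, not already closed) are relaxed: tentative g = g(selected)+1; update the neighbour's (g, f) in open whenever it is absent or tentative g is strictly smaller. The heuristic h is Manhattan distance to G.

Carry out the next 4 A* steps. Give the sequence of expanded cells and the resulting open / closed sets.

order=[(3,1) → (3,0) → (4,0) → (5,0)]; open=[(1,1) g=4 f=11, (1,2) g=3 f=11, (1,4) g=1 f=11, (2,5) g=1 f=11, (3,2) g=3 f=9, (3,3) g=2 f=9, (3,4) g=1 f=9, (4,1) g=5 f=9, (5,1) g=8 f=11, (6,0) g=8 f=9]; closed=[(2,1), (2,2), (2,3), (2,4), (3,0), (3,1), (4,0), (5,0)]

step 1: expand (3,1) (f=9, h=5) → closed; open now [(1,1) g=4 f=11, (1,2) g=3 f=11, (1,4) g=1 f=11, (2,5) g=1 f=11, (3,0) g=5 f=9, (3,2) g=3 f=9, (3,3) g=2 f=9, (3,4) g=1 f=9, (4,1) g=5 f=9]
step 2: expand (3,0) (f=9, h=4) → closed; open now [(1,1) g=4 f=11, (1,2) g=3 f=11, (1,4) g=1 f=11, (2,5) g=1 f=11, (3,2) g=3 f=9, (3,3) g=2 f=9, (3,4) g=1 f=9, (4,0) g=6 f=9, (4,1) g=5 f=9]
step 3: expand (4,0) (f=9, h=3) → closed; open now [(1,1) g=4 f=11, (1,2) g=3 f=11, (1,4) g=1 f=11, (2,5) g=1 f=11, (3,2) g=3 f=9, (3,3) g=2 f=9, (3,4) g=1 f=9, (4,1) g=5 f=9, (5,0) g=7 f=9]
step 4: expand (5,0) (f=9, h=2) → closed; open now [(1,1) g=4 f=11, (1,2) g=3 f=11, (1,4) g=1 f=11, (2,5) g=1 f=11, (3,2) g=3 f=9, (3,3) g=2 f=9, (3,4) g=1 f=9, (4,1) g=5 f=9, (5,1) g=8 f=11, (6,0) g=8 f=9]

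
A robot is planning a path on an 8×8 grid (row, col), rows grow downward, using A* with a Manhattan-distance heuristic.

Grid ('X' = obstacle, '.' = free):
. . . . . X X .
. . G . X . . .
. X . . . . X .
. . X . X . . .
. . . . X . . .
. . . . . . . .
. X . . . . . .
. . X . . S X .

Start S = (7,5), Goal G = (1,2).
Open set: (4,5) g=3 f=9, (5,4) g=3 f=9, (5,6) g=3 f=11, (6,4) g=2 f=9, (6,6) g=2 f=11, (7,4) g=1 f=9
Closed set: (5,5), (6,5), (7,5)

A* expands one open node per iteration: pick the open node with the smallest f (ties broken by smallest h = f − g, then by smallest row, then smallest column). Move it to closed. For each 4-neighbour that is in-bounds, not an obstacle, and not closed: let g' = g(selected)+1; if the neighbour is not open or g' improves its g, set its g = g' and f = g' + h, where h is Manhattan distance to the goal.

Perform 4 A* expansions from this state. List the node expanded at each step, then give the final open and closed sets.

order=[(4,5) → (3,5) → (2,5) → (1,5)]; open=[(1,6) g=7 f=11, (2,4) g=6 f=9, (3,6) g=5 f=11, (4,6) g=4 f=11, (5,4) g=3 f=9, (5,6) g=3 f=11, (6,4) g=2 f=9, (6,6) g=2 f=11, (7,4) g=1 f=9]; closed=[(1,5), (2,5), (3,5), (4,5), (5,5), (6,5), (7,5)]

step 1: expand (4,5) (f=9, h=6) → closed; open now [(3,5) g=4 f=9, (4,6) g=4 f=11, (5,4) g=3 f=9, (5,6) g=3 f=11, (6,4) g=2 f=9, (6,6) g=2 f=11, (7,4) g=1 f=9]
step 2: expand (3,5) (f=9, h=5) → closed; open now [(2,5) g=5 f=9, (3,6) g=5 f=11, (4,6) g=4 f=11, (5,4) g=3 f=9, (5,6) g=3 f=11, (6,4) g=2 f=9, (6,6) g=2 f=11, (7,4) g=1 f=9]
step 3: expand (2,5) (f=9, h=4) → closed; open now [(1,5) g=6 f=9, (2,4) g=6 f=9, (3,6) g=5 f=11, (4,6) g=4 f=11, (5,4) g=3 f=9, (5,6) g=3 f=11, (6,4) g=2 f=9, (6,6) g=2 f=11, (7,4) g=1 f=9]
step 4: expand (1,5) (f=9, h=3) → closed; open now [(1,6) g=7 f=11, (2,4) g=6 f=9, (3,6) g=5 f=11, (4,6) g=4 f=11, (5,4) g=3 f=9, (5,6) g=3 f=11, (6,4) g=2 f=9, (6,6) g=2 f=11, (7,4) g=1 f=9]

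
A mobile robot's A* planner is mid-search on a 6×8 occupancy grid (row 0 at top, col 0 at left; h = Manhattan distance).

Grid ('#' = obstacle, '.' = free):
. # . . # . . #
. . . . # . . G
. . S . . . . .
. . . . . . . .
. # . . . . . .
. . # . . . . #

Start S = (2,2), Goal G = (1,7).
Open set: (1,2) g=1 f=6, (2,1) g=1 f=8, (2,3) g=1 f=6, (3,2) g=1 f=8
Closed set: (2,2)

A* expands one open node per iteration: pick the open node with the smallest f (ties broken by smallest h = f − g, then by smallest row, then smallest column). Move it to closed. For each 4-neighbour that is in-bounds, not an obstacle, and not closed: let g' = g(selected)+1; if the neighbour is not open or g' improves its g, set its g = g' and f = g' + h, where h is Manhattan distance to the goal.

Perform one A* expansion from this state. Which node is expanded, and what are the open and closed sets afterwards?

step 1: expand (1,2) (f=6, h=5) → closed; open now [(0,2) g=2 f=8, (1,1) g=2 f=8, (1,3) g=2 f=6, (2,1) g=1 f=8, (2,3) g=1 f=6, (3,2) g=1 f=8]

expanded=(1,2); open=[(0,2) g=2 f=8, (1,1) g=2 f=8, (1,3) g=2 f=6, (2,1) g=1 f=8, (2,3) g=1 f=6, (3,2) g=1 f=8]; closed=[(1,2), (2,2)]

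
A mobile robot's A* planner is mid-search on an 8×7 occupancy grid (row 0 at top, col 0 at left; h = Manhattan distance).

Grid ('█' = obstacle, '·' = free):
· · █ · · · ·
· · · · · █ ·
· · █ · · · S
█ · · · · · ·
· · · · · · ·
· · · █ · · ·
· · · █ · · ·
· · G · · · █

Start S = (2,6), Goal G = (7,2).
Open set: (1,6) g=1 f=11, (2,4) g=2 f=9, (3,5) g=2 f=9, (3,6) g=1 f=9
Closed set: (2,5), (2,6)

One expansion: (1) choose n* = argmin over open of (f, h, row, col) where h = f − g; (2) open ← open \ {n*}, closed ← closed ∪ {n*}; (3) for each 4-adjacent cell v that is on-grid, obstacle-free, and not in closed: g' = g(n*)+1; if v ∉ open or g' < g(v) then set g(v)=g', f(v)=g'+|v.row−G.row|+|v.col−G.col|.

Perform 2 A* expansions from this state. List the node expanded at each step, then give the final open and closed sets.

order=[(2,4) → (2,3)]; open=[(1,3) g=4 f=11, (1,4) g=3 f=11, (1,6) g=1 f=11, (3,3) g=4 f=9, (3,4) g=3 f=9, (3,5) g=2 f=9, (3,6) g=1 f=9]; closed=[(2,3), (2,4), (2,5), (2,6)]

step 1: expand (2,4) (f=9, h=7) → closed; open now [(1,4) g=3 f=11, (1,6) g=1 f=11, (2,3) g=3 f=9, (3,4) g=3 f=9, (3,5) g=2 f=9, (3,6) g=1 f=9]
step 2: expand (2,3) (f=9, h=6) → closed; open now [(1,3) g=4 f=11, (1,4) g=3 f=11, (1,6) g=1 f=11, (3,3) g=4 f=9, (3,4) g=3 f=9, (3,5) g=2 f=9, (3,6) g=1 f=9]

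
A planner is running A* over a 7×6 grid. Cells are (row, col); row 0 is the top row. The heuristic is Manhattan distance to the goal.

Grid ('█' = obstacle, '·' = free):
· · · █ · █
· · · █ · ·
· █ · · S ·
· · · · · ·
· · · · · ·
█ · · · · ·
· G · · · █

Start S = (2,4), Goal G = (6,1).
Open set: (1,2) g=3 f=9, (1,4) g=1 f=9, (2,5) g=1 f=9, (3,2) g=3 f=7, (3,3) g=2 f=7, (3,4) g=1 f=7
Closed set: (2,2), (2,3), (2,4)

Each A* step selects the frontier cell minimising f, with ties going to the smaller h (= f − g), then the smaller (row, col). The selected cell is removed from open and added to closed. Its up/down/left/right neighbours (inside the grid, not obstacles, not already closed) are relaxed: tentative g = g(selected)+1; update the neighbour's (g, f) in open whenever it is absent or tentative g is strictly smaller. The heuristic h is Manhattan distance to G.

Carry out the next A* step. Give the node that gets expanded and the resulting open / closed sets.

step 1: expand (3,2) (f=7, h=4) → closed; open now [(1,2) g=3 f=9, (1,4) g=1 f=9, (2,5) g=1 f=9, (3,1) g=4 f=7, (3,3) g=2 f=7, (3,4) g=1 f=7, (4,2) g=4 f=7]

expanded=(3,2); open=[(1,2) g=3 f=9, (1,4) g=1 f=9, (2,5) g=1 f=9, (3,1) g=4 f=7, (3,3) g=2 f=7, (3,4) g=1 f=7, (4,2) g=4 f=7]; closed=[(2,2), (2,3), (2,4), (3,2)]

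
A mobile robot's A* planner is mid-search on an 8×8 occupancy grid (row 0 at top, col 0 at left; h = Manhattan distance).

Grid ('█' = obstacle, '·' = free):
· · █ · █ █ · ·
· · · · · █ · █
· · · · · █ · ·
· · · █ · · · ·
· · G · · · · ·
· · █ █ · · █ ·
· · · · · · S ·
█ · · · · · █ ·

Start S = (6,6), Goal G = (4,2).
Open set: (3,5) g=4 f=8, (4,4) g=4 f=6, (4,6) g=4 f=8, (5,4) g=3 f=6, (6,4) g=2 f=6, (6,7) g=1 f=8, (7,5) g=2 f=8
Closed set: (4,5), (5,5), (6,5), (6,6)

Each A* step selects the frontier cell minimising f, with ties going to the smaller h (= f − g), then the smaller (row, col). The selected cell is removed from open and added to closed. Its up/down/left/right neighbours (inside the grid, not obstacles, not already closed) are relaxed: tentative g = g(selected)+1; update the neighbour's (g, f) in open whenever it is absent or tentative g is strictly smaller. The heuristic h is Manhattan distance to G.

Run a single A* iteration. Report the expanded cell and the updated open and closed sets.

step 1: expand (4,4) (f=6, h=2) → closed; open now [(3,4) g=5 f=8, (3,5) g=4 f=8, (4,3) g=5 f=6, (4,6) g=4 f=8, (5,4) g=3 f=6, (6,4) g=2 f=6, (6,7) g=1 f=8, (7,5) g=2 f=8]

expanded=(4,4); open=[(3,4) g=5 f=8, (3,5) g=4 f=8, (4,3) g=5 f=6, (4,6) g=4 f=8, (5,4) g=3 f=6, (6,4) g=2 f=6, (6,7) g=1 f=8, (7,5) g=2 f=8]; closed=[(4,4), (4,5), (5,5), (6,5), (6,6)]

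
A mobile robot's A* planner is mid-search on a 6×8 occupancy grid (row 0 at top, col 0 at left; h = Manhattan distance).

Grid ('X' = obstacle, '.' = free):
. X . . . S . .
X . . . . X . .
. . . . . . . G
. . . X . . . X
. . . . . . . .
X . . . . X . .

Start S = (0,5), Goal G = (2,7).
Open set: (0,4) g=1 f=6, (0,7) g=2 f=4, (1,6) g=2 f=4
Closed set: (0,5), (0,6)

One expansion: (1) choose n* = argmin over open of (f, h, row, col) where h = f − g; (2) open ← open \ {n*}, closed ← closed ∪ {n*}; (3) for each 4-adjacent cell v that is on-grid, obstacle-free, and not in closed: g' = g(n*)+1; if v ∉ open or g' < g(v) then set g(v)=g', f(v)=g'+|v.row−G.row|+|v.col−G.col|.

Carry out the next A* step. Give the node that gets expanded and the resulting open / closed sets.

expanded=(0,7); open=[(0,4) g=1 f=6, (1,6) g=2 f=4, (1,7) g=3 f=4]; closed=[(0,5), (0,6), (0,7)]

step 1: expand (0,7) (f=4, h=2) → closed; open now [(0,4) g=1 f=6, (1,6) g=2 f=4, (1,7) g=3 f=4]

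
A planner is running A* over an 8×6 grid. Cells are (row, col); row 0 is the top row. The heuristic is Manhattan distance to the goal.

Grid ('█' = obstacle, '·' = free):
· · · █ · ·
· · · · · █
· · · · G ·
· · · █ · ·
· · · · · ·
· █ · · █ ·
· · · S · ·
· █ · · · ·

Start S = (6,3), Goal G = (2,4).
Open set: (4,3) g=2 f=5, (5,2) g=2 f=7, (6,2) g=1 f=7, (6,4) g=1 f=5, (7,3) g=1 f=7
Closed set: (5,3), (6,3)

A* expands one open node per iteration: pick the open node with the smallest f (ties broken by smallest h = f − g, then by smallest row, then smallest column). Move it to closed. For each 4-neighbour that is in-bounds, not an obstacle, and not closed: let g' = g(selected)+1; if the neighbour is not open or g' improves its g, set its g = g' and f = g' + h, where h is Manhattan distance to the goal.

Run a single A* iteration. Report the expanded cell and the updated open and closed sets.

expanded=(4,3); open=[(4,2) g=3 f=7, (4,4) g=3 f=5, (5,2) g=2 f=7, (6,2) g=1 f=7, (6,4) g=1 f=5, (7,3) g=1 f=7]; closed=[(4,3), (5,3), (6,3)]

step 1: expand (4,3) (f=5, h=3) → closed; open now [(4,2) g=3 f=7, (4,4) g=3 f=5, (5,2) g=2 f=7, (6,2) g=1 f=7, (6,4) g=1 f=5, (7,3) g=1 f=7]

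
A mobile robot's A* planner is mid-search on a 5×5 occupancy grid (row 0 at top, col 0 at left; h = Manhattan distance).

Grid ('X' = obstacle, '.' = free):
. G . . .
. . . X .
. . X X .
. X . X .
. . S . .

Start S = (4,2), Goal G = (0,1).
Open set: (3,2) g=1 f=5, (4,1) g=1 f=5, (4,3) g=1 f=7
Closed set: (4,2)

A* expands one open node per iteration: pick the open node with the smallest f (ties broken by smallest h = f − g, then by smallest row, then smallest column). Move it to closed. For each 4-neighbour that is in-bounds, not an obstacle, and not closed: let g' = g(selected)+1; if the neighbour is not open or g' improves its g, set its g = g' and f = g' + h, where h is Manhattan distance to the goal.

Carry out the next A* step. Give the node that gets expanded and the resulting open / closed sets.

step 1: expand (3,2) (f=5, h=4) → closed; open now [(4,1) g=1 f=5, (4,3) g=1 f=7]

expanded=(3,2); open=[(4,1) g=1 f=5, (4,3) g=1 f=7]; closed=[(3,2), (4,2)]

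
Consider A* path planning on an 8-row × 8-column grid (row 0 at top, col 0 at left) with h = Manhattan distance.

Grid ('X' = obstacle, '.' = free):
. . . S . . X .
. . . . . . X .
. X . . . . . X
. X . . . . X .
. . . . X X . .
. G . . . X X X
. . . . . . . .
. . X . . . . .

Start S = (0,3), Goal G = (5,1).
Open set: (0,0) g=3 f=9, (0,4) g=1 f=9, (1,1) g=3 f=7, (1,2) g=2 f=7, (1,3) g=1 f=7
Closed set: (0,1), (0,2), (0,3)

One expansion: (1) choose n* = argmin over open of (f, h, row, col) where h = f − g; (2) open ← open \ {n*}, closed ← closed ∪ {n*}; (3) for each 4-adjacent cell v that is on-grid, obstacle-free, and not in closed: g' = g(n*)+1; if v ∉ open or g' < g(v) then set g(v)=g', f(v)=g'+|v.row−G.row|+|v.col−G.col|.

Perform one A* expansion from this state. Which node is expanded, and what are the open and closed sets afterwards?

expanded=(1,1); open=[(0,0) g=3 f=9, (0,4) g=1 f=9, (1,0) g=4 f=9, (1,2) g=2 f=7, (1,3) g=1 f=7]; closed=[(0,1), (0,2), (0,3), (1,1)]

step 1: expand (1,1) (f=7, h=4) → closed; open now [(0,0) g=3 f=9, (0,4) g=1 f=9, (1,0) g=4 f=9, (1,2) g=2 f=7, (1,3) g=1 f=7]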